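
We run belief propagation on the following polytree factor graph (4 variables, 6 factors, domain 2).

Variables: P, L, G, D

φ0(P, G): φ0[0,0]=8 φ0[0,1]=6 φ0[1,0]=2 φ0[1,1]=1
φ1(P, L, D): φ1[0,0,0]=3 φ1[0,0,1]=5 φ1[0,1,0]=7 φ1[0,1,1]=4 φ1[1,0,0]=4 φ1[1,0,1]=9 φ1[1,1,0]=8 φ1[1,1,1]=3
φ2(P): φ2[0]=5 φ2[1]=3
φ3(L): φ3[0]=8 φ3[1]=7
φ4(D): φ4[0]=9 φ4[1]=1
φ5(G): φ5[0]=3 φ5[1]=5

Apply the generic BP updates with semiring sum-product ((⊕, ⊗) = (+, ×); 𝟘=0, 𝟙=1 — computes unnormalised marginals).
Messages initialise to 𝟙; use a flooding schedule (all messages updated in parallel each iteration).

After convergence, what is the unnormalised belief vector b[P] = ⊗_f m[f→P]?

init: all messages = 𝟙 over 2 values
r1 m[φ0→P] = [14, 3]
r1 m[φ0→G] = [10, 7]
r1 m[φ1→P] = [19, 24]
r1 m[φ1→L] = [21, 22]
r1 m[φ1→D] = [22, 21]
r1 m[φ2→P] = [5, 3]
r1 m[φ3→L] = [8, 7]
r1 m[φ4→D] = [9, 1]
r1 m[φ5→G] = [3, 5]
r1 m[P→φ0] = [1, 1]
r1 m[P→φ1] = [1, 1]
r1 m[P→φ2] = [1, 1]
r1 m[L→φ1] = [1, 1]
r1 m[L→φ3] = [1, 1]
r1 m[G→φ0] = [1, 1]
r1 m[G→φ5] = [1, 1]
r1 m[D→φ1] = [1, 1]
r1 m[D→φ4] = [1, 1]
r2 m[φ0→P] = [14, 3]
r2 m[φ0→G] = [10, 7]
r2 m[φ1→P] = [19, 24]
r2 m[φ1→L] = [21, 22]
r2 m[φ1→D] = [22, 21]
r2 m[φ2→P] = [5, 3]
r2 m[φ3→L] = [8, 7]
r2 m[φ4→D] = [9, 1]
r2 m[φ5→G] = [3, 5]
r2 m[P→φ0] = [95, 72]
r2 m[P→φ1] = [70, 9]
r2 m[P→φ2] = [266, 72]
r2 m[L→φ1] = [8, 7]
r2 m[L→φ3] = [21, 22]
r2 m[G→φ0] = [3, 5]
r2 m[G→φ5] = [10, 7]
r2 m[D→φ1] = [9, 1]
r2 m[D→φ4] = [22, 21]
r3 m[φ0→P] = [54, 11]
r3 m[φ0→G] = [904, 642]
r3 m[φ1→P] = [725, 885]
r3 m[φ1→L] = [2645, 5365]
r3 m[φ1→D] = [5902, 5597]
r3 m[φ2→P] = [5, 3]
r3 m[φ3→L] = [8, 7]
r3 m[φ4→D] = [9, 1]
r3 m[φ5→G] = [3, 5]
r3 m[P→φ0] = [95, 72]
r3 m[P→φ1] = [70, 9]
r3 m[P→φ2] = [266, 72]
r3 m[L→φ1] = [8, 7]
r3 m[L→φ3] = [21, 22]
r3 m[G→φ0] = [3, 5]
r3 m[G→φ5] = [10, 7]
r3 m[D→φ1] = [9, 1]
r3 m[D→φ4] = [22, 21]
r4 m[φ0→P] = [54, 11]
r4 m[φ0→G] = [904, 642]
r4 m[φ1→P] = [725, 885]
r4 m[φ1→L] = [2645, 5365]
r4 m[φ1→D] = [5902, 5597]
r4 m[φ2→P] = [5, 3]
r4 m[φ3→L] = [8, 7]
r4 m[φ4→D] = [9, 1]
r4 m[φ5→G] = [3, 5]
r4 m[P→φ0] = [3625, 2655]
r4 m[P→φ1] = [270, 33]
r4 m[P→φ2] = [39150, 9735]
r4 m[L→φ1] = [8, 7]
r4 m[L→φ3] = [2645, 5365]
r4 m[G→φ0] = [3, 5]
r4 m[G→φ5] = [904, 642]
r4 m[D→φ1] = [9, 1]
r4 m[D→φ4] = [5902, 5597]
r5 m[φ0→P] = [54, 11]
r5 m[φ0→G] = [34310, 24405]
r5 m[φ1→P] = [725, 885]
r5 m[φ1→L] = [10125, 20565]
r5 m[φ1→D] = [22614, 21429]
r5 m[φ2→P] = [5, 3]
r5 m[φ3→L] = [8, 7]
r5 m[φ4→D] = [9, 1]
r5 m[φ5→G] = [3, 5]
r5 m[P→φ0] = [3625, 2655]
r5 m[P→φ1] = [270, 33]
r5 m[P→φ2] = [39150, 9735]
r5 m[L→φ1] = [8, 7]
r5 m[L→φ3] = [2645, 5365]
r5 m[G→φ0] = [3, 5]
r5 m[G→φ5] = [904, 642]
r5 m[D→φ1] = [9, 1]
r5 m[D→φ4] = [5902, 5597]
r6 m[φ0→P] = [54, 11]
r6 m[φ0→G] = [34310, 24405]
r6 m[φ1→P] = [725, 885]
r6 m[φ1→L] = [10125, 20565]
r6 m[φ1→D] = [22614, 21429]
r6 m[φ2→P] = [5, 3]
r6 m[φ3→L] = [8, 7]
r6 m[φ4→D] = [9, 1]
r6 m[φ5→G] = [3, 5]
r6 m[P→φ0] = [3625, 2655]
r6 m[P→φ1] = [270, 33]
r6 m[P→φ2] = [39150, 9735]
r6 m[L→φ1] = [8, 7]
r6 m[L→φ3] = [10125, 20565]
r6 m[G→φ0] = [3, 5]
r6 m[G→φ5] = [34310, 24405]
r6 m[D→φ1] = [9, 1]
r6 m[D→φ4] = [22614, 21429]
r7 m[φ0→P] = [54, 11]
r7 m[φ0→G] = [34310, 24405]
r7 m[φ1→P] = [725, 885]
r7 m[φ1→L] = [10125, 20565]
r7 m[φ1→D] = [22614, 21429]
r7 m[φ2→P] = [5, 3]
r7 m[φ3→L] = [8, 7]
r7 m[φ4→D] = [9, 1]
r7 m[φ5→G] = [3, 5]
r7 m[P→φ0] = [3625, 2655]
r7 m[P→φ1] = [270, 33]
r7 m[P→φ2] = [39150, 9735]
r7 m[L→φ1] = [8, 7]
r7 m[L→φ3] = [10125, 20565]
r7 m[G→φ0] = [3, 5]
r7 m[G→φ5] = [34310, 24405]
r7 m[D→φ1] = [9, 1]
r7 m[D→φ4] = [22614, 21429]
fixed point reached at round 7
b[P] = ⊗ incoming = [195750, 29205]

b[P] = [195750, 29205]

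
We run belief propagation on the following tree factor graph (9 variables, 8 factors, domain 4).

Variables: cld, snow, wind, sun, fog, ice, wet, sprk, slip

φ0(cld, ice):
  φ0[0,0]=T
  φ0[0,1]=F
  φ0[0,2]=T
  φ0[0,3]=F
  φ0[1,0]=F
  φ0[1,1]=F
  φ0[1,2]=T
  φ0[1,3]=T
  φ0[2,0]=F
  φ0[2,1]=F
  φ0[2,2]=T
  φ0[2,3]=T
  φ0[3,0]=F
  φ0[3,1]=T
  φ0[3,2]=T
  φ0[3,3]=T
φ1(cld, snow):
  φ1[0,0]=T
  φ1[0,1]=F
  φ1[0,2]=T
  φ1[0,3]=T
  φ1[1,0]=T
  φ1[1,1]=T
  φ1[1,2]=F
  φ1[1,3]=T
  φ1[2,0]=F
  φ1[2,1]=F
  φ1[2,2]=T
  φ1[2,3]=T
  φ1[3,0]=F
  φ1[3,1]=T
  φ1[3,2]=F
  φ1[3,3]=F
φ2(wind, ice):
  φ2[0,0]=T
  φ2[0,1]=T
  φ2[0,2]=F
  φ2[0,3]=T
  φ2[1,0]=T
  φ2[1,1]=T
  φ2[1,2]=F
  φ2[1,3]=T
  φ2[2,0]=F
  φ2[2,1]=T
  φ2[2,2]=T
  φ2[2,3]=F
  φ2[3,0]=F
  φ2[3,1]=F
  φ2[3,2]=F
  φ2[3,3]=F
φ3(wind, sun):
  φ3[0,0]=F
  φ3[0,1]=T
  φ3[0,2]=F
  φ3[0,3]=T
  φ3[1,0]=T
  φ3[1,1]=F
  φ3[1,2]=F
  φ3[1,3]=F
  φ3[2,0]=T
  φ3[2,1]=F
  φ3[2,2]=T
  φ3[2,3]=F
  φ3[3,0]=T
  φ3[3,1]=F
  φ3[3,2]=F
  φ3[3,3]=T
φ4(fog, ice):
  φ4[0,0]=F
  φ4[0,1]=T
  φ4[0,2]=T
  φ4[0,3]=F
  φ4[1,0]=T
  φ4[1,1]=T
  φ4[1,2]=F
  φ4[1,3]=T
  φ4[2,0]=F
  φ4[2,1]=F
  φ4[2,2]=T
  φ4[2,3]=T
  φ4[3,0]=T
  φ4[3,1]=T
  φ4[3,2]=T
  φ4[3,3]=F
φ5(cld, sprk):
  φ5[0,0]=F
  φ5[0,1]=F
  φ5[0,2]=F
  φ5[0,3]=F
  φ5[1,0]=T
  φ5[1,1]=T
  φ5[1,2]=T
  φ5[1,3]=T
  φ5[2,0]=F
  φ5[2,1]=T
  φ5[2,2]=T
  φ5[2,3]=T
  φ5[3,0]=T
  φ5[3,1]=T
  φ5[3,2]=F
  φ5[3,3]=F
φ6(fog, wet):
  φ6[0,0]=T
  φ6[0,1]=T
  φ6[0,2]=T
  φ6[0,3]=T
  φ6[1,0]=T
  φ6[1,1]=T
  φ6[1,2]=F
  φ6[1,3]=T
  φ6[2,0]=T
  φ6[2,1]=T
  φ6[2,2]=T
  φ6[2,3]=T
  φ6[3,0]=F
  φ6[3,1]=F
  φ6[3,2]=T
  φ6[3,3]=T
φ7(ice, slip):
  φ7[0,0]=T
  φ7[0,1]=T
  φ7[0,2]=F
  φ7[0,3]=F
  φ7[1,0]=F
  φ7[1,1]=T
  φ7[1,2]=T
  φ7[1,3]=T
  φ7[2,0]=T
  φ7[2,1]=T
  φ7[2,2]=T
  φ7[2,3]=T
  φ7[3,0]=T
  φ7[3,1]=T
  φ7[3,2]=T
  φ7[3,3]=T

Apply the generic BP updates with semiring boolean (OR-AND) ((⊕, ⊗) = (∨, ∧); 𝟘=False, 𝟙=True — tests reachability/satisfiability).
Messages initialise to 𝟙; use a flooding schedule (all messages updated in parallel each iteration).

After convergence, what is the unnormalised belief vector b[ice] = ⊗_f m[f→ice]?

init: all messages = 𝟙 over 4 values
r1 m[φ0→cld] = [T, T, T, T]
r1 m[φ0→ice] = [T, T, T, T]
r1 m[φ1→cld] = [T, T, T, T]
r1 m[φ1→snow] = [T, T, T, T]
r1 m[φ2→wind] = [T, T, T, F]
r1 m[φ2→ice] = [T, T, T, T]
r1 m[φ3→wind] = [T, T, T, T]
r1 m[φ3→sun] = [T, T, T, T]
r1 m[φ4→fog] = [T, T, T, T]
r1 m[φ4→ice] = [T, T, T, T]
r1 m[φ5→cld] = [F, T, T, T]
r1 m[φ5→sprk] = [T, T, T, T]
r1 m[φ6→fog] = [T, T, T, T]
r1 m[φ6→wet] = [T, T, T, T]
r1 m[φ7→ice] = [T, T, T, T]
r1 m[φ7→slip] = [T, T, T, T]
r1 m[cld→φ0] = [T, T, T, T]
r1 m[cld→φ1] = [T, T, T, T]
r1 m[cld→φ5] = [T, T, T, T]
r1 m[snow→φ1] = [T, T, T, T]
r1 m[wind→φ2] = [T, T, T, T]
r1 m[wind→φ3] = [T, T, T, T]
r1 m[sun→φ3] = [T, T, T, T]
r1 m[fog→φ4] = [T, T, T, T]
r1 m[fog→φ6] = [T, T, T, T]
r1 m[ice→φ0] = [T, T, T, T]
r1 m[ice→φ2] = [T, T, T, T]
r1 m[ice→φ4] = [T, T, T, T]
r1 m[ice→φ7] = [T, T, T, T]
r1 m[wet→φ6] = [T, T, T, T]
r1 m[sprk→φ5] = [T, T, T, T]
r1 m[slip→φ7] = [T, T, T, T]
r2 m[φ0→cld] = [T, T, T, T]
r2 m[φ0→ice] = [T, T, T, T]
r2 m[φ1→cld] = [T, T, T, T]
r2 m[φ1→snow] = [T, T, T, T]
r2 m[φ2→wind] = [T, T, T, F]
r2 m[φ2→ice] = [T, T, T, T]
r2 m[φ3→wind] = [T, T, T, T]
r2 m[φ3→sun] = [T, T, T, T]
r2 m[φ4→fog] = [T, T, T, T]
r2 m[φ4→ice] = [T, T, T, T]
r2 m[φ5→cld] = [F, T, T, T]
r2 m[φ5→sprk] = [T, T, T, T]
r2 m[φ6→fog] = [T, T, T, T]
r2 m[φ6→wet] = [T, T, T, T]
r2 m[φ7→ice] = [T, T, T, T]
r2 m[φ7→slip] = [T, T, T, T]
r2 m[cld→φ0] = [F, T, T, T]
r2 m[cld→φ1] = [F, T, T, T]
r2 m[cld→φ5] = [T, T, T, T]
r2 m[snow→φ1] = [T, T, T, T]
r2 m[wind→φ2] = [T, T, T, T]
r2 m[wind→φ3] = [T, T, T, F]
r2 m[sun→φ3] = [T, T, T, T]
r2 m[fog→φ4] = [T, T, T, T]
r2 m[fog→φ6] = [T, T, T, T]
r2 m[ice→φ0] = [T, T, T, T]
r2 m[ice→φ2] = [T, T, T, T]
r2 m[ice→φ4] = [T, T, T, T]
r2 m[ice→φ7] = [T, T, T, T]
r2 m[wet→φ6] = [T, T, T, T]
r2 m[sprk→φ5] = [T, T, T, T]
r2 m[slip→φ7] = [T, T, T, T]
r3 m[φ0→cld] = [T, T, T, T]
r3 m[φ0→ice] = [F, T, T, T]
r3 m[φ1→cld] = [T, T, T, T]
r3 m[φ1→snow] = [T, T, T, T]
r3 m[φ2→wind] = [T, T, T, F]
r3 m[φ2→ice] = [T, T, T, T]
r3 m[φ3→wind] = [T, T, T, T]
r3 m[φ3→sun] = [T, T, T, T]
r3 m[φ4→fog] = [T, T, T, T]
r3 m[φ4→ice] = [T, T, T, T]
r3 m[φ5→cld] = [F, T, T, T]
r3 m[φ5→sprk] = [T, T, T, T]
r3 m[φ6→fog] = [T, T, T, T]
r3 m[φ6→wet] = [T, T, T, T]
r3 m[φ7→ice] = [T, T, T, T]
r3 m[φ7→slip] = [T, T, T, T]
r3 m[cld→φ0] = [F, T, T, T]
r3 m[cld→φ1] = [F, T, T, T]
r3 m[cld→φ5] = [T, T, T, T]
r3 m[snow→φ1] = [T, T, T, T]
r3 m[wind→φ2] = [T, T, T, T]
r3 m[wind→φ3] = [T, T, T, F]
r3 m[sun→φ3] = [T, T, T, T]
r3 m[fog→φ4] = [T, T, T, T]
r3 m[fog→φ6] = [T, T, T, T]
r3 m[ice→φ0] = [T, T, T, T]
r3 m[ice→φ2] = [T, T, T, T]
r3 m[ice→φ4] = [T, T, T, T]
r3 m[ice→φ7] = [T, T, T, T]
r3 m[wet→φ6] = [T, T, T, T]
r3 m[sprk→φ5] = [T, T, T, T]
r3 m[slip→φ7] = [T, T, T, T]
r4 m[φ0→cld] = [T, T, T, T]
r4 m[φ0→ice] = [F, T, T, T]
r4 m[φ1→cld] = [T, T, T, T]
r4 m[φ1→snow] = [T, T, T, T]
r4 m[φ2→wind] = [T, T, T, F]
r4 m[φ2→ice] = [T, T, T, T]
r4 m[φ3→wind] = [T, T, T, T]
r4 m[φ3→sun] = [T, T, T, T]
r4 m[φ4→fog] = [T, T, T, T]
r4 m[φ4→ice] = [T, T, T, T]
r4 m[φ5→cld] = [F, T, T, T]
r4 m[φ5→sprk] = [T, T, T, T]
r4 m[φ6→fog] = [T, T, T, T]
r4 m[φ6→wet] = [T, T, T, T]
r4 m[φ7→ice] = [T, T, T, T]
r4 m[φ7→slip] = [T, T, T, T]
r4 m[cld→φ0] = [F, T, T, T]
r4 m[cld→φ1] = [F, T, T, T]
r4 m[cld→φ5] = [T, T, T, T]
r4 m[snow→φ1] = [T, T, T, T]
r4 m[wind→φ2] = [T, T, T, T]
r4 m[wind→φ3] = [T, T, T, F]
r4 m[sun→φ3] = [T, T, T, T]
r4 m[fog→φ4] = [T, T, T, T]
r4 m[fog→φ6] = [T, T, T, T]
r4 m[ice→φ0] = [T, T, T, T]
r4 m[ice→φ2] = [F, T, T, T]
r4 m[ice→φ4] = [F, T, T, T]
r4 m[ice→φ7] = [F, T, T, T]
r4 m[wet→φ6] = [T, T, T, T]
r4 m[sprk→φ5] = [T, T, T, T]
r4 m[slip→φ7] = [T, T, T, T]
r5 m[φ0→cld] = [T, T, T, T]
r5 m[φ0→ice] = [F, T, T, T]
r5 m[φ1→cld] = [T, T, T, T]
r5 m[φ1→snow] = [T, T, T, T]
r5 m[φ2→wind] = [T, T, T, F]
r5 m[φ2→ice] = [T, T, T, T]
r5 m[φ3→wind] = [T, T, T, T]
r5 m[φ3→sun] = [T, T, T, T]
r5 m[φ4→fog] = [T, T, T, T]
r5 m[φ4→ice] = [T, T, T, T]
r5 m[φ5→cld] = [F, T, T, T]
r5 m[φ5→sprk] = [T, T, T, T]
r5 m[φ6→fog] = [T, T, T, T]
r5 m[φ6→wet] = [T, T, T, T]
r5 m[φ7→ice] = [T, T, T, T]
r5 m[φ7→slip] = [T, T, T, T]
r5 m[cld→φ0] = [F, T, T, T]
r5 m[cld→φ1] = [F, T, T, T]
r5 m[cld→φ5] = [T, T, T, T]
r5 m[snow→φ1] = [T, T, T, T]
r5 m[wind→φ2] = [T, T, T, T]
r5 m[wind→φ3] = [T, T, T, F]
r5 m[sun→φ3] = [T, T, T, T]
r5 m[fog→φ4] = [T, T, T, T]
r5 m[fog→φ6] = [T, T, T, T]
r5 m[ice→φ0] = [T, T, T, T]
r5 m[ice→φ2] = [F, T, T, T]
r5 m[ice→φ4] = [F, T, T, T]
r5 m[ice→φ7] = [F, T, T, T]
r5 m[wet→φ6] = [T, T, T, T]
r5 m[sprk→φ5] = [T, T, T, T]
r5 m[slip→φ7] = [T, T, T, T]
fixed point reached at round 5
b[ice] = ⊗ incoming = [F, T, T, T]

b[ice] = [F, T, T, T]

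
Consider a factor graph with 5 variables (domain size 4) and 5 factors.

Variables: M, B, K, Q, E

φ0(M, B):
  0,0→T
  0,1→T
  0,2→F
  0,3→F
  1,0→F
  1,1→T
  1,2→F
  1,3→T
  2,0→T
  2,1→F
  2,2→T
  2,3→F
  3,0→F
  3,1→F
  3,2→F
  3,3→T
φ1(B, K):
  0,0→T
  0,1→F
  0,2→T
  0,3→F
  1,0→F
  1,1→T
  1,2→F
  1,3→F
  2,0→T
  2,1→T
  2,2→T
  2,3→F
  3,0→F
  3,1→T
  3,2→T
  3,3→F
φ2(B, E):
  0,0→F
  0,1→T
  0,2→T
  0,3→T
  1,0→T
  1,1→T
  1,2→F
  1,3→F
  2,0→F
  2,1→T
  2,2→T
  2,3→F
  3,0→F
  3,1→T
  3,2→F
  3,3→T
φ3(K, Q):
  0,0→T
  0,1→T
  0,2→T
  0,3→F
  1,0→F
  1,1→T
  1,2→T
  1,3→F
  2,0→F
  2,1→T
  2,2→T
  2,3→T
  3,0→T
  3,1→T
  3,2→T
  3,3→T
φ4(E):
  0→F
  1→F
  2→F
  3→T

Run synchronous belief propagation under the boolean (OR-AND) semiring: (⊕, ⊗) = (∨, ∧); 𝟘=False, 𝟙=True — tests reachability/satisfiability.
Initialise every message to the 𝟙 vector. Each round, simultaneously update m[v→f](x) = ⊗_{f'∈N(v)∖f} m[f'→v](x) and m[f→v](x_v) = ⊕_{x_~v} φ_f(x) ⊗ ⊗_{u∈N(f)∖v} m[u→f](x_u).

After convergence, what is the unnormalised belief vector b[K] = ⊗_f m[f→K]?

init: all messages = 𝟙 over 4 values
r1 m[φ0→M] = [T, T, T, T]
r1 m[φ0→B] = [T, T, T, T]
r1 m[φ1→B] = [T, T, T, T]
r1 m[φ1→K] = [T, T, T, F]
r1 m[φ2→B] = [T, T, T, T]
r1 m[φ2→E] = [T, T, T, T]
r1 m[φ3→K] = [T, T, T, T]
r1 m[φ3→Q] = [T, T, T, T]
r1 m[φ4→E] = [F, F, F, T]
r1 m[M→φ0] = [T, T, T, T]
r1 m[B→φ0] = [T, T, T, T]
r1 m[B→φ1] = [T, T, T, T]
r1 m[B→φ2] = [T, T, T, T]
r1 m[K→φ1] = [T, T, T, T]
r1 m[K→φ3] = [T, T, T, T]
r1 m[Q→φ3] = [T, T, T, T]
r1 m[E→φ2] = [T, T, T, T]
r1 m[E→φ4] = [T, T, T, T]
r2 m[φ0→M] = [T, T, T, T]
r2 m[φ0→B] = [T, T, T, T]
r2 m[φ1→B] = [T, T, T, T]
r2 m[φ1→K] = [T, T, T, F]
r2 m[φ2→B] = [T, T, T, T]
r2 m[φ2→E] = [T, T, T, T]
r2 m[φ3→K] = [T, T, T, T]
r2 m[φ3→Q] = [T, T, T, T]
r2 m[φ4→E] = [F, F, F, T]
r2 m[M→φ0] = [T, T, T, T]
r2 m[B→φ0] = [T, T, T, T]
r2 m[B→φ1] = [T, T, T, T]
r2 m[B→φ2] = [T, T, T, T]
r2 m[K→φ1] = [T, T, T, T]
r2 m[K→φ3] = [T, T, T, F]
r2 m[Q→φ3] = [T, T, T, T]
r2 m[E→φ2] = [F, F, F, T]
r2 m[E→φ4] = [T, T, T, T]
r3 m[φ0→M] = [T, T, T, T]
r3 m[φ0→B] = [T, T, T, T]
r3 m[φ1→B] = [T, T, T, T]
r3 m[φ1→K] = [T, T, T, F]
r3 m[φ2→B] = [T, F, F, T]
r3 m[φ2→E] = [T, T, T, T]
r3 m[φ3→K] = [T, T, T, T]
r3 m[φ3→Q] = [T, T, T, T]
r3 m[φ4→E] = [F, F, F, T]
r3 m[M→φ0] = [T, T, T, T]
r3 m[B→φ0] = [T, T, T, T]
r3 m[B→φ1] = [T, T, T, T]
r3 m[B→φ2] = [T, T, T, T]
r3 m[K→φ1] = [T, T, T, T]
r3 m[K→φ3] = [T, T, T, F]
r3 m[Q→φ3] = [T, T, T, T]
r3 m[E→φ2] = [F, F, F, T]
r3 m[E→φ4] = [T, T, T, T]
r4 m[φ0→M] = [T, T, T, T]
r4 m[φ0→B] = [T, T, T, T]
r4 m[φ1→B] = [T, T, T, T]
r4 m[φ1→K] = [T, T, T, F]
r4 m[φ2→B] = [T, F, F, T]
r4 m[φ2→E] = [T, T, T, T]
r4 m[φ3→K] = [T, T, T, T]
r4 m[φ3→Q] = [T, T, T, T]
r4 m[φ4→E] = [F, F, F, T]
r4 m[M→φ0] = [T, T, T, T]
r4 m[B→φ0] = [T, F, F, T]
r4 m[B→φ1] = [T, F, F, T]
r4 m[B→φ2] = [T, T, T, T]
r4 m[K→φ1] = [T, T, T, T]
r4 m[K→φ3] = [T, T, T, F]
r4 m[Q→φ3] = [T, T, T, T]
r4 m[E→φ2] = [F, F, F, T]
r4 m[E→φ4] = [T, T, T, T]
r5 m[φ0→M] = [T, T, T, T]
r5 m[φ0→B] = [T, T, T, T]
r5 m[φ1→B] = [T, T, T, T]
r5 m[φ1→K] = [T, T, T, F]
r5 m[φ2→B] = [T, F, F, T]
r5 m[φ2→E] = [T, T, T, T]
r5 m[φ3→K] = [T, T, T, T]
r5 m[φ3→Q] = [T, T, T, T]
r5 m[φ4→E] = [F, F, F, T]
r5 m[M→φ0] = [T, T, T, T]
r5 m[B→φ0] = [T, F, F, T]
r5 m[B→φ1] = [T, F, F, T]
r5 m[B→φ2] = [T, T, T, T]
r5 m[K→φ1] = [T, T, T, T]
r5 m[K→φ3] = [T, T, T, F]
r5 m[Q→φ3] = [T, T, T, T]
r5 m[E→φ2] = [F, F, F, T]
r5 m[E→φ4] = [T, T, T, T]
fixed point reached at round 5
b[K] = ⊗ incoming = [T, T, T, F]

b[K] = [T, T, T, F]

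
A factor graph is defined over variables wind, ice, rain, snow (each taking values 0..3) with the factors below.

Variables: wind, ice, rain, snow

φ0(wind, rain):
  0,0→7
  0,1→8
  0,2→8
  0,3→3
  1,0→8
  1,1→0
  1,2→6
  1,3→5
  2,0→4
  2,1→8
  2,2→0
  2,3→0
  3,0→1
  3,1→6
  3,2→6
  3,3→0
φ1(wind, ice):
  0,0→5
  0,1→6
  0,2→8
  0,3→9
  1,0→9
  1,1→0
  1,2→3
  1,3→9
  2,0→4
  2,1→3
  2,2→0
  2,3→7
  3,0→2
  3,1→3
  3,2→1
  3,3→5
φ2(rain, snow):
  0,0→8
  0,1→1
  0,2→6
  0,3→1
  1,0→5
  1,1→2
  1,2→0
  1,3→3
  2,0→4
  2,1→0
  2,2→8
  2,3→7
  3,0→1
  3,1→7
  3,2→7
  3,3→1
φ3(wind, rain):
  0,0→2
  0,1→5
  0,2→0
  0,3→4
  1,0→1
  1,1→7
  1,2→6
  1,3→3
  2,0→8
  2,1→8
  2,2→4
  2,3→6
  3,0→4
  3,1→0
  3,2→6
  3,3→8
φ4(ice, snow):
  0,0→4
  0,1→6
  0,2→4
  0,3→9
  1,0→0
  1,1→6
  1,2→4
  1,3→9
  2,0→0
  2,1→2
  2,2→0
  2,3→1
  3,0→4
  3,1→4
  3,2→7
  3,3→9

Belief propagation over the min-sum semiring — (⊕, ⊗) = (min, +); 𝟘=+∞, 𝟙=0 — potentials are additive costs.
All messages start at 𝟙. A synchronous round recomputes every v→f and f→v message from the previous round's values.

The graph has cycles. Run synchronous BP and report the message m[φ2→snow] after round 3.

message @ round 3 = [4, 0, 0, 3]

init: all messages = 𝟙 over 4 values
r1 m[φ0→wind] = [3, 0, 0, 0]
r1 m[φ0→rain] = [1, 0, 0, 0]
r1 m[φ1→wind] = [5, 0, 0, 1]
r1 m[φ1→ice] = [2, 0, 0, 5]
r1 m[φ2→rain] = [1, 0, 0, 1]
r1 m[φ2→snow] = [1, 0, 0, 1]
r1 m[φ3→wind] = [0, 1, 4, 0]
r1 m[φ3→rain] = [1, 0, 0, 3]
r1 m[φ4→ice] = [4, 0, 0, 4]
r1 m[φ4→snow] = [0, 2, 0, 1]
r1 m[wind→φ0] = [0, 0, 0, 0]
r1 m[wind→φ1] = [0, 0, 0, 0]
r1 m[wind→φ3] = [0, 0, 0, 0]
r1 m[ice→φ1] = [0, 0, 0, 0]
r1 m[ice→φ4] = [0, 0, 0, 0]
r1 m[rain→φ0] = [0, 0, 0, 0]
r1 m[rain→φ2] = [0, 0, 0, 0]
r1 m[rain→φ3] = [0, 0, 0, 0]
r1 m[snow→φ2] = [0, 0, 0, 0]
r1 m[snow→φ4] = [0, 0, 0, 0]
r2 m[φ0→wind] = [3, 0, 0, 0]
r2 m[φ0→rain] = [1, 0, 0, 0]
r2 m[φ1→wind] = [5, 0, 0, 1]
r2 m[φ1→ice] = [2, 0, 0, 5]
r2 m[φ2→rain] = [1, 0, 0, 1]
r2 m[φ2→snow] = [1, 0, 0, 1]
r2 m[φ3→wind] = [0, 1, 4, 0]
r2 m[φ3→rain] = [1, 0, 0, 3]
r2 m[φ4→ice] = [4, 0, 0, 4]
r2 m[φ4→snow] = [0, 2, 0, 1]
r2 m[wind→φ0] = [5, 1, 4, 1]
r2 m[wind→φ1] = [3, 1, 4, 0]
r2 m[wind→φ3] = [8, 0, 0, 1]
r2 m[ice→φ1] = [4, 0, 0, 4]
r2 m[ice→φ4] = [2, 0, 0, 5]
r2 m[rain→φ0] = [2, 0, 0, 4]
r2 m[rain→φ2] = [2, 0, 0, 3]
r2 m[rain→φ3] = [2, 0, 0, 1]
r2 m[snow→φ2] = [0, 2, 0, 1]
r2 m[snow→φ4] = [1, 0, 0, 1]
r3 m[φ0→wind] = [7, 0, 0, 3]
r3 m[φ0→rain] = [2, 1, 4, 1]
r3 m[φ1→wind] = [6, 0, 0, 1]
r3 m[φ1→ice] = [2, 1, 1, 5]
r3 m[φ2→rain] = [2, 0, 2, 1]
r3 m[φ2→snow] = [4, 0, 0, 3]
r3 m[φ3→wind] = [0, 3, 4, 0]
r3 m[φ3→rain] = [1, 1, 4, 3]
r3 m[φ4→ice] = [4, 1, 0, 4]
r3 m[φ4→snow] = [0, 2, 0, 1]
r3 m[wind→φ0] = [5, 1, 4, 1]
r3 m[wind→φ1] = [3, 1, 4, 0]
r3 m[wind→φ3] = [8, 0, 0, 1]
r3 m[ice→φ1] = [4, 0, 0, 4]
r3 m[ice→φ4] = [2, 0, 0, 5]
r3 m[rain→φ0] = [2, 0, 0, 4]
r3 m[rain→φ2] = [2, 0, 0, 3]
r3 m[rain→φ3] = [2, 0, 0, 1]
r3 m[snow→φ2] = [0, 2, 0, 1]
r3 m[snow→φ4] = [1, 0, 0, 1]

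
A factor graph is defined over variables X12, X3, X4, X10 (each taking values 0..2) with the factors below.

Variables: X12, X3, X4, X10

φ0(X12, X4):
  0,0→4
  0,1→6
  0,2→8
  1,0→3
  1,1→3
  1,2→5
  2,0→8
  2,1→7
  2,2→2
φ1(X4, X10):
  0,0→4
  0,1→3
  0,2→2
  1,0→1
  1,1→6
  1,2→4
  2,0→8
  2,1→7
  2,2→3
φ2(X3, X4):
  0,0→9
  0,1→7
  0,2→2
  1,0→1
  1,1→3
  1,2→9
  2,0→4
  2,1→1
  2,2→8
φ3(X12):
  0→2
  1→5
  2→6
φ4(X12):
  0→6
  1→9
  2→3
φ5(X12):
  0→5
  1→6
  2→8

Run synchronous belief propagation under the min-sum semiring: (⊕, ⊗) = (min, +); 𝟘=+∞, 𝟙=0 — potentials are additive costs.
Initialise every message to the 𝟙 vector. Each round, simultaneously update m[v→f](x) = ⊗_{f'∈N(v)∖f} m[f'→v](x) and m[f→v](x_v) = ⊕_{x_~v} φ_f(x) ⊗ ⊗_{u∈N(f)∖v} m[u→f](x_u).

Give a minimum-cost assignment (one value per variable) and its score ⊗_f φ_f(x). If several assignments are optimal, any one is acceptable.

init: all messages = 𝟙 over 3 values
r1 m[φ0→X12] = [4, 3, 2]
r1 m[φ0→X4] = [3, 3, 2]
r1 m[φ1→X4] = [2, 1, 3]
r1 m[φ1→X10] = [1, 3, 2]
r1 m[φ2→X3] = [2, 1, 1]
r1 m[φ2→X4] = [1, 1, 2]
r1 m[φ3→X12] = [2, 5, 6]
r1 m[φ4→X12] = [6, 9, 3]
r1 m[φ5→X12] = [5, 6, 8]
r1 m[X12→φ0] = [0, 0, 0]
r1 m[X12→φ3] = [0, 0, 0]
r1 m[X12→φ4] = [0, 0, 0]
r1 m[X12→φ5] = [0, 0, 0]
r1 m[X3→φ2] = [0, 0, 0]
r1 m[X4→φ0] = [0, 0, 0]
r1 m[X4→φ1] = [0, 0, 0]
r1 m[X4→φ2] = [0, 0, 0]
r1 m[X10→φ1] = [0, 0, 0]
r2 m[φ0→X12] = [4, 3, 2]
r2 m[φ0→X4] = [3, 3, 2]
r2 m[φ1→X4] = [2, 1, 3]
r2 m[φ1→X10] = [1, 3, 2]
r2 m[φ2→X3] = [2, 1, 1]
r2 m[φ2→X4] = [1, 1, 2]
r2 m[φ3→X12] = [2, 5, 6]
r2 m[φ4→X12] = [6, 9, 3]
r2 m[φ5→X12] = [5, 6, 8]
r2 m[X12→φ0] = [13, 20, 17]
r2 m[X12→φ3] = [15, 18, 13]
r2 m[X12→φ4] = [11, 14, 16]
r2 m[X12→φ5] = [12, 17, 11]
r2 m[X3→φ2] = [0, 0, 0]
r2 m[X4→φ0] = [3, 2, 5]
r2 m[X4→φ1] = [4, 4, 4]
r2 m[X4→φ2] = [5, 4, 5]
r2 m[X10→φ1] = [0, 0, 0]
r3 m[φ0→X12] = [7, 5, 7]
r3 m[φ0→X4] = [17, 19, 19]
r3 m[φ1→X4] = [2, 1, 3]
r3 m[φ1→X10] = [5, 7, 6]
r3 m[φ2→X3] = [7, 6, 5]
r3 m[φ2→X4] = [1, 1, 2]
r3 m[φ3→X12] = [2, 5, 6]
r3 m[φ4→X12] = [6, 9, 3]
r3 m[φ5→X12] = [5, 6, 8]
r3 m[X12→φ0] = [13, 20, 17]
r3 m[X12→φ3] = [15, 18, 13]
r3 m[X12→φ4] = [11, 14, 16]
r3 m[X12→φ5] = [12, 17, 11]
r3 m[X3→φ2] = [0, 0, 0]
r3 m[X4→φ0] = [3, 2, 5]
r3 m[X4→φ1] = [4, 4, 4]
r3 m[X4→φ2] = [5, 4, 5]
r3 m[X10→φ1] = [0, 0, 0]
r4 m[φ0→X12] = [7, 5, 7]
r4 m[φ0→X4] = [17, 19, 19]
r4 m[φ1→X4] = [2, 1, 3]
r4 m[φ1→X10] = [5, 7, 6]
r4 m[φ2→X3] = [7, 6, 5]
r4 m[φ2→X4] = [1, 1, 2]
r4 m[φ3→X12] = [2, 5, 6]
r4 m[φ4→X12] = [6, 9, 3]
r4 m[φ5→X12] = [5, 6, 8]
r4 m[X12→φ0] = [13, 20, 17]
r4 m[X12→φ3] = [18, 20, 18]
r4 m[X12→φ4] = [14, 16, 21]
r4 m[X12→φ5] = [15, 19, 16]
r4 m[X3→φ2] = [0, 0, 0]
r4 m[X4→φ0] = [3, 2, 5]
r4 m[X4→φ1] = [18, 20, 21]
r4 m[X4→φ2] = [19, 20, 22]
r4 m[X10→φ1] = [0, 0, 0]
r5 m[φ0→X12] = [7, 5, 7]
r5 m[φ0→X4] = [17, 19, 19]
r5 m[φ1→X4] = [2, 1, 3]
r5 m[φ1→X10] = [21, 21, 20]
r5 m[φ2→X3] = [24, 20, 21]
r5 m[φ2→X4] = [1, 1, 2]
r5 m[φ3→X12] = [2, 5, 6]
r5 m[φ4→X12] = [6, 9, 3]
r5 m[φ5→X12] = [5, 6, 8]
r5 m[X12→φ0] = [13, 20, 17]
r5 m[X12→φ3] = [18, 20, 18]
r5 m[X12→φ4] = [14, 16, 21]
r5 m[X12→φ5] = [15, 19, 16]
r5 m[X3→φ2] = [0, 0, 0]
r5 m[X4→φ0] = [3, 2, 5]
r5 m[X4→φ1] = [18, 20, 21]
r5 m[X4→φ2] = [19, 20, 22]
r5 m[X10→φ1] = [0, 0, 0]
r6 m[φ0→X12] = [7, 5, 7]
r6 m[φ0→X4] = [17, 19, 19]
r6 m[φ1→X4] = [2, 1, 3]
r6 m[φ1→X10] = [21, 21, 20]
r6 m[φ2→X3] = [24, 20, 21]
r6 m[φ2→X4] = [1, 1, 2]
r6 m[φ3→X12] = [2, 5, 6]
r6 m[φ4→X12] = [6, 9, 3]
r6 m[φ5→X12] = [5, 6, 8]
r6 m[X12→φ0] = [13, 20, 17]
r6 m[X12→φ3] = [18, 20, 18]
r6 m[X12→φ4] = [14, 16, 21]
r6 m[X12→φ5] = [15, 19, 16]
r6 m[X3→φ2] = [0, 0, 0]
r6 m[X4→φ0] = [3, 2, 5]
r6 m[X4→φ1] = [18, 20, 21]
r6 m[X4→φ2] = [19, 20, 22]
r6 m[X10→φ1] = [0, 0, 0]
fixed point reached at round 6
traceback from X12: (X12=0, X3=1, X4=0, X10=2), score=20

assignment: (X12=0, X3=1, X4=0, X10=2); score = 20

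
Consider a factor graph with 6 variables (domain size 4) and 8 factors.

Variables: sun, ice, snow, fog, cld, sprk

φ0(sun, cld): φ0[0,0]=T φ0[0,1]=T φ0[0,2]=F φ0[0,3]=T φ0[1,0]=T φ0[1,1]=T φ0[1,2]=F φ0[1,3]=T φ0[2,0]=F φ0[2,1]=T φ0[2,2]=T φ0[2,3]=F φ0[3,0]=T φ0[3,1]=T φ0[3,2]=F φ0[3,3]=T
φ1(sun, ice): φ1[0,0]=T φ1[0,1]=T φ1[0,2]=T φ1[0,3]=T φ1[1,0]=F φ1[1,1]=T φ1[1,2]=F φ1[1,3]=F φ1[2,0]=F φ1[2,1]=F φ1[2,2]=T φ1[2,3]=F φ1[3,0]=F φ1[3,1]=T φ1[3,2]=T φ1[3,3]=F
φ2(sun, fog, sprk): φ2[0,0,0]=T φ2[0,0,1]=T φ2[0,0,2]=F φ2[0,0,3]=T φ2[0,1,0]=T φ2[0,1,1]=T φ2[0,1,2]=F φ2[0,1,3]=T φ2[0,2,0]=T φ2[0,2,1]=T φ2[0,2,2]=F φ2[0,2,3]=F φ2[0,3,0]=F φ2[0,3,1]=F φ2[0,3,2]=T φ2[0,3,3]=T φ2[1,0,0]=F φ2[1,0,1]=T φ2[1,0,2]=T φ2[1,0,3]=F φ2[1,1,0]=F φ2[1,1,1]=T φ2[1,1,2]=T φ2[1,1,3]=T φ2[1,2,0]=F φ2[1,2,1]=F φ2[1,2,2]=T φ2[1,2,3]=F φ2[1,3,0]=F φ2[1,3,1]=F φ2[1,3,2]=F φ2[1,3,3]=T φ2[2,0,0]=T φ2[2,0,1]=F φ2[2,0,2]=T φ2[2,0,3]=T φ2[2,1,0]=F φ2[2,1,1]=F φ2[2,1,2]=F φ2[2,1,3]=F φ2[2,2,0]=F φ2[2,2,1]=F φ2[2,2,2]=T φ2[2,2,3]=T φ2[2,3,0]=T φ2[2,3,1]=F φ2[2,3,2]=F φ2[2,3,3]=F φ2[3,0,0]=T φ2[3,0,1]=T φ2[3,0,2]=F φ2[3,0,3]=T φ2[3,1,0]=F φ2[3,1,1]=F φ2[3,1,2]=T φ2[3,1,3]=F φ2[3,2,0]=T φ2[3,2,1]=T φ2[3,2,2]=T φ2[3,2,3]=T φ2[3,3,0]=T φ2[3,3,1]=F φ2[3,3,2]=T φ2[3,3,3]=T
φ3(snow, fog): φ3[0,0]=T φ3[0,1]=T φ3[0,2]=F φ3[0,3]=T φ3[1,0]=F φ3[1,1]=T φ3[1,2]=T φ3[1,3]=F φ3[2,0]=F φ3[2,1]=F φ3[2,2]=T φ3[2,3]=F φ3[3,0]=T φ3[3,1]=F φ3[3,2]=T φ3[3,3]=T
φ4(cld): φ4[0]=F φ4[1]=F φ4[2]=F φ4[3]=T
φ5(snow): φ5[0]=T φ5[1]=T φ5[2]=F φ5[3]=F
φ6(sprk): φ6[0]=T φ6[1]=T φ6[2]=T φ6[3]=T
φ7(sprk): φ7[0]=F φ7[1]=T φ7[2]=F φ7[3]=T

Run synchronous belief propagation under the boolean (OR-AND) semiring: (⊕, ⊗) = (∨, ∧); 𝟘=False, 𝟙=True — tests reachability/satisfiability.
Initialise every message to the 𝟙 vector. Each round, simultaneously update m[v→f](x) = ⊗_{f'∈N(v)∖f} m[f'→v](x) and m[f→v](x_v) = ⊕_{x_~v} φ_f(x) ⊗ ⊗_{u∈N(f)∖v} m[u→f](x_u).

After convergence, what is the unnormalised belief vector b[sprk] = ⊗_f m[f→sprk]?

b[sprk] = [F, T, F, T]

init: all messages = 𝟙 over 4 values
r1 m[φ0→sun] = [T, T, T, T]
r1 m[φ0→cld] = [T, T, T, T]
r1 m[φ1→sun] = [T, T, T, T]
r1 m[φ1→ice] = [T, T, T, T]
r1 m[φ2→sun] = [T, T, T, T]
r1 m[φ2→fog] = [T, T, T, T]
r1 m[φ2→sprk] = [T, T, T, T]
r1 m[φ3→snow] = [T, T, T, T]
r1 m[φ3→fog] = [T, T, T, T]
r1 m[φ4→cld] = [F, F, F, T]
r1 m[φ5→snow] = [T, T, F, F]
r1 m[φ6→sprk] = [T, T, T, T]
r1 m[φ7→sprk] = [F, T, F, T]
r1 m[sun→φ0] = [T, T, T, T]
r1 m[sun→φ1] = [T, T, T, T]
r1 m[sun→φ2] = [T, T, T, T]
r1 m[ice→φ1] = [T, T, T, T]
r1 m[snow→φ3] = [T, T, T, T]
r1 m[snow→φ5] = [T, T, T, T]
r1 m[fog→φ2] = [T, T, T, T]
r1 m[fog→φ3] = [T, T, T, T]
r1 m[cld→φ0] = [T, T, T, T]
r1 m[cld→φ4] = [T, T, T, T]
r1 m[sprk→φ2] = [T, T, T, T]
r1 m[sprk→φ6] = [T, T, T, T]
r1 m[sprk→φ7] = [T, T, T, T]
r2 m[φ0→sun] = [T, T, T, T]
r2 m[φ0→cld] = [T, T, T, T]
r2 m[φ1→sun] = [T, T, T, T]
r2 m[φ1→ice] = [T, T, T, T]
r2 m[φ2→sun] = [T, T, T, T]
r2 m[φ2→fog] = [T, T, T, T]
r2 m[φ2→sprk] = [T, T, T, T]
r2 m[φ3→snow] = [T, T, T, T]
r2 m[φ3→fog] = [T, T, T, T]
r2 m[φ4→cld] = [F, F, F, T]
r2 m[φ5→snow] = [T, T, F, F]
r2 m[φ6→sprk] = [T, T, T, T]
r2 m[φ7→sprk] = [F, T, F, T]
r2 m[sun→φ0] = [T, T, T, T]
r2 m[sun→φ1] = [T, T, T, T]
r2 m[sun→φ2] = [T, T, T, T]
r2 m[ice→φ1] = [T, T, T, T]
r2 m[snow→φ3] = [T, T, F, F]
r2 m[snow→φ5] = [T, T, T, T]
r2 m[fog→φ2] = [T, T, T, T]
r2 m[fog→φ3] = [T, T, T, T]
r2 m[cld→φ0] = [F, F, F, T]
r2 m[cld→φ4] = [T, T, T, T]
r2 m[sprk→φ2] = [F, T, F, T]
r2 m[sprk→φ6] = [F, T, F, T]
r2 m[sprk→φ7] = [T, T, T, T]
r3 m[φ0→sun] = [T, T, F, T]
r3 m[φ0→cld] = [T, T, T, T]
r3 m[φ1→sun] = [T, T, T, T]
r3 m[φ1→ice] = [T, T, T, T]
r3 m[φ2→sun] = [T, T, T, T]
r3 m[φ2→fog] = [T, T, T, T]
r3 m[φ2→sprk] = [T, T, T, T]
r3 m[φ3→snow] = [T, T, T, T]
r3 m[φ3→fog] = [T, T, T, T]
r3 m[φ4→cld] = [F, F, F, T]
r3 m[φ5→snow] = [T, T, F, F]
r3 m[φ6→sprk] = [T, T, T, T]
r3 m[φ7→sprk] = [F, T, F, T]
r3 m[sun→φ0] = [T, T, T, T]
r3 m[sun→φ1] = [T, T, T, T]
r3 m[sun→φ2] = [T, T, T, T]
r3 m[ice→φ1] = [T, T, T, T]
r3 m[snow→φ3] = [T, T, F, F]
r3 m[snow→φ5] = [T, T, T, T]
r3 m[fog→φ2] = [T, T, T, T]
r3 m[fog→φ3] = [T, T, T, T]
r3 m[cld→φ0] = [F, F, F, T]
r3 m[cld→φ4] = [T, T, T, T]
r3 m[sprk→φ2] = [F, T, F, T]
r3 m[sprk→φ6] = [F, T, F, T]
r3 m[sprk→φ7] = [T, T, T, T]
r4 m[φ0→sun] = [T, T, F, T]
r4 m[φ0→cld] = [T, T, T, T]
r4 m[φ1→sun] = [T, T, T, T]
r4 m[φ1→ice] = [T, T, T, T]
r4 m[φ2→sun] = [T, T, T, T]
r4 m[φ2→fog] = [T, T, T, T]
r4 m[φ2→sprk] = [T, T, T, T]
r4 m[φ3→snow] = [T, T, T, T]
r4 m[φ3→fog] = [T, T, T, T]
r4 m[φ4→cld] = [F, F, F, T]
r4 m[φ5→snow] = [T, T, F, F]
r4 m[φ6→sprk] = [T, T, T, T]
r4 m[φ7→sprk] = [F, T, F, T]
r4 m[sun→φ0] = [T, T, T, T]
r4 m[sun→φ1] = [T, T, F, T]
r4 m[sun→φ2] = [T, T, F, T]
r4 m[ice→φ1] = [T, T, T, T]
r4 m[snow→φ3] = [T, T, F, F]
r4 m[snow→φ5] = [T, T, T, T]
r4 m[fog→φ2] = [T, T, T, T]
r4 m[fog→φ3] = [T, T, T, T]
r4 m[cld→φ0] = [F, F, F, T]
r4 m[cld→φ4] = [T, T, T, T]
r4 m[sprk→φ2] = [F, T, F, T]
r4 m[sprk→φ6] = [F, T, F, T]
r4 m[sprk→φ7] = [T, T, T, T]
r5 m[φ0→sun] = [T, T, F, T]
r5 m[φ0→cld] = [T, T, T, T]
r5 m[φ1→sun] = [T, T, T, T]
r5 m[φ1→ice] = [T, T, T, T]
r5 m[φ2→sun] = [T, T, T, T]
r5 m[φ2→fog] = [T, T, T, T]
r5 m[φ2→sprk] = [T, T, T, T]
r5 m[φ3→snow] = [T, T, T, T]
r5 m[φ3→fog] = [T, T, T, T]
r5 m[φ4→cld] = [F, F, F, T]
r5 m[φ5→snow] = [T, T, F, F]
r5 m[φ6→sprk] = [T, T, T, T]
r5 m[φ7→sprk] = [F, T, F, T]
r5 m[sun→φ0] = [T, T, T, T]
r5 m[sun→φ1] = [T, T, F, T]
r5 m[sun→φ2] = [T, T, F, T]
r5 m[ice→φ1] = [T, T, T, T]
r5 m[snow→φ3] = [T, T, F, F]
r5 m[snow→φ5] = [T, T, T, T]
r5 m[fog→φ2] = [T, T, T, T]
r5 m[fog→φ3] = [T, T, T, T]
r5 m[cld→φ0] = [F, F, F, T]
r5 m[cld→φ4] = [T, T, T, T]
r5 m[sprk→φ2] = [F, T, F, T]
r5 m[sprk→φ6] = [F, T, F, T]
r5 m[sprk→φ7] = [T, T, T, T]
fixed point reached at round 5
b[sprk] = ⊗ incoming = [F, T, F, T]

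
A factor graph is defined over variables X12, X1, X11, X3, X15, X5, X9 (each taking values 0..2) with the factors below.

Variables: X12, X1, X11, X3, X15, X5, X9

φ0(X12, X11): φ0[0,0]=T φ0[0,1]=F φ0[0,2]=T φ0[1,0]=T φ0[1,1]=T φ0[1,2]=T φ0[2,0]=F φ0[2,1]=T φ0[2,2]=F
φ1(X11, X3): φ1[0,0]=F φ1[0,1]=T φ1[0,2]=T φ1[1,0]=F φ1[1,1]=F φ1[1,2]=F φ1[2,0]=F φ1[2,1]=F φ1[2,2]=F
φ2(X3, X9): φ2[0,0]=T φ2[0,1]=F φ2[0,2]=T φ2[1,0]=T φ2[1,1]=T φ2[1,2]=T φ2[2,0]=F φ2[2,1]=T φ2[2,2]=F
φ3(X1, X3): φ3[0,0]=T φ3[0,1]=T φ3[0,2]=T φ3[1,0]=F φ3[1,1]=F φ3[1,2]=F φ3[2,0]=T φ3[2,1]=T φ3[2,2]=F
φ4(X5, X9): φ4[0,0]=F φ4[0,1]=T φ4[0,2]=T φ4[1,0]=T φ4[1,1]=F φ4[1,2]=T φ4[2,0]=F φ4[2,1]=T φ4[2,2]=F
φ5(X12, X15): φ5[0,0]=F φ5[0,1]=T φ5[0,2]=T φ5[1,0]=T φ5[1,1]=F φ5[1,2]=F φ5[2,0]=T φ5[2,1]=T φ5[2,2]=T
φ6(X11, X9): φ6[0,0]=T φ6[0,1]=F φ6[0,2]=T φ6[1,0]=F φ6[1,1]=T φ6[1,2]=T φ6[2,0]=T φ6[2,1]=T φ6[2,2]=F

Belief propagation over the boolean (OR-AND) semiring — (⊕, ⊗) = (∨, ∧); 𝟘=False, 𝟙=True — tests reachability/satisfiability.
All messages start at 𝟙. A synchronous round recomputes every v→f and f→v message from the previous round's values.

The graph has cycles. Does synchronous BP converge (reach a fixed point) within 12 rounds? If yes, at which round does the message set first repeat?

CONVERGED at round 7

init: all messages = 𝟙 over 3 values
r1 m[φ0→X12] = [T, T, T]
r1 m[φ0→X11] = [T, T, T]
r1 m[φ1→X11] = [T, F, F]
r1 m[φ1→X3] = [F, T, T]
r1 m[φ2→X3] = [T, T, T]
r1 m[φ2→X9] = [T, T, T]
r1 m[φ3→X1] = [T, F, T]
r1 m[φ3→X3] = [T, T, T]
r1 m[φ4→X5] = [T, T, T]
r1 m[φ4→X9] = [T, T, T]
r1 m[φ5→X12] = [T, T, T]
r1 m[φ5→X15] = [T, T, T]
r1 m[φ6→X11] = [T, T, T]
r1 m[φ6→X9] = [T, T, T]
r1 m[X12→φ0] = [T, T, T]
r1 m[X12→φ5] = [T, T, T]
r1 m[X1→φ3] = [T, T, T]
r1 m[X11→φ0] = [T, T, T]
r1 m[X11→φ1] = [T, T, T]
r1 m[X11→φ6] = [T, T, T]
r1 m[X3→φ1] = [T, T, T]
r1 m[X3→φ2] = [T, T, T]
r1 m[X3→φ3] = [T, T, T]
r1 m[X15→φ5] = [T, T, T]
r1 m[X5→φ4] = [T, T, T]
r1 m[X9→φ2] = [T, T, T]
r1 m[X9→φ4] = [T, T, T]
r1 m[X9→φ6] = [T, T, T]
r2 m[φ0→X12] = [T, T, T]
r2 m[φ0→X11] = [T, T, T]
r2 m[φ1→X11] = [T, F, F]
r2 m[φ1→X3] = [F, T, T]
r2 m[φ2→X3] = [T, T, T]
r2 m[φ2→X9] = [T, T, T]
r2 m[φ3→X1] = [T, F, T]
r2 m[φ3→X3] = [T, T, T]
r2 m[φ4→X5] = [T, T, T]
r2 m[φ4→X9] = [T, T, T]
r2 m[φ5→X12] = [T, T, T]
r2 m[φ5→X15] = [T, T, T]
r2 m[φ6→X11] = [T, T, T]
r2 m[φ6→X9] = [T, T, T]
r2 m[X12→φ0] = [T, T, T]
r2 m[X12→φ5] = [T, T, T]
r2 m[X1→φ3] = [T, T, T]
r2 m[X11→φ0] = [T, F, F]
r2 m[X11→φ1] = [T, T, T]
r2 m[X11→φ6] = [T, F, F]
r2 m[X3→φ1] = [T, T, T]
r2 m[X3→φ2] = [F, T, T]
r2 m[X3→φ3] = [F, T, T]
r2 m[X15→φ5] = [T, T, T]
r2 m[X5→φ4] = [T, T, T]
r2 m[X9→φ2] = [T, T, T]
r2 m[X9→φ4] = [T, T, T]
r2 m[X9→φ6] = [T, T, T]
r3 m[φ0→X12] = [T, T, F]
r3 m[φ0→X11] = [T, T, T]
r3 m[φ1→X11] = [T, F, F]
r3 m[φ1→X3] = [F, T, T]
r3 m[φ2→X3] = [T, T, T]
r3 m[φ2→X9] = [T, T, T]
r3 m[φ3→X1] = [T, F, T]
r3 m[φ3→X3] = [T, T, T]
r3 m[φ4→X5] = [T, T, T]
r3 m[φ4→X9] = [T, T, T]
r3 m[φ5→X12] = [T, T, T]
r3 m[φ5→X15] = [T, T, T]
r3 m[φ6→X11] = [T, T, T]
r3 m[φ6→X9] = [T, F, T]
r3 m[X12→φ0] = [T, T, T]
r3 m[X12→φ5] = [T, T, T]
r3 m[X1→φ3] = [T, T, T]
r3 m[X11→φ0] = [T, F, F]
r3 m[X11→φ1] = [T, T, T]
r3 m[X11→φ6] = [T, F, F]
r3 m[X3→φ1] = [T, T, T]
r3 m[X3→φ2] = [F, T, T]
r3 m[X3→φ3] = [F, T, T]
r3 m[X15→φ5] = [T, T, T]
r3 m[X5→φ4] = [T, T, T]
r3 m[X9→φ2] = [T, T, T]
r3 m[X9→φ4] = [T, T, T]
r3 m[X9→φ6] = [T, T, T]
r4 m[φ0→X12] = [T, T, F]
r4 m[φ0→X11] = [T, T, T]
r4 m[φ1→X11] = [T, F, F]
r4 m[φ1→X3] = [F, T, T]
r4 m[φ2→X3] = [T, T, T]
r4 m[φ2→X9] = [T, T, T]
r4 m[φ3→X1] = [T, F, T]
r4 m[φ3→X3] = [T, T, T]
r4 m[φ4→X5] = [T, T, T]
r4 m[φ4→X9] = [T, T, T]
r4 m[φ5→X12] = [T, T, T]
r4 m[φ5→X15] = [T, T, T]
r4 m[φ6→X11] = [T, T, T]
r4 m[φ6→X9] = [T, F, T]
r4 m[X12→φ0] = [T, T, T]
r4 m[X12→φ5] = [T, T, F]
r4 m[X1→φ3] = [T, T, T]
r4 m[X11→φ0] = [T, F, F]
r4 m[X11→φ1] = [T, T, T]
r4 m[X11→φ6] = [T, F, F]
r4 m[X3→φ1] = [T, T, T]
r4 m[X3→φ2] = [F, T, T]
r4 m[X3→φ3] = [F, T, T]
r4 m[X15→φ5] = [T, T, T]
r4 m[X5→φ4] = [T, T, T]
r4 m[X9→φ2] = [T, F, T]
r4 m[X9→φ4] = [T, F, T]
r4 m[X9→φ6] = [T, T, T]
r5 m[φ0→X12] = [T, T, F]
r5 m[φ0→X11] = [T, T, T]
r5 m[φ1→X11] = [T, F, F]
r5 m[φ1→X3] = [F, T, T]
r5 m[φ2→X3] = [T, T, F]
r5 m[φ2→X9] = [T, T, T]
r5 m[φ3→X1] = [T, F, T]
r5 m[φ3→X3] = [T, T, T]
r5 m[φ4→X5] = [T, T, F]
r5 m[φ4→X9] = [T, T, T]
r5 m[φ5→X12] = [T, T, T]
r5 m[φ5→X15] = [T, T, T]
r5 m[φ6→X11] = [T, T, T]
r5 m[φ6→X9] = [T, F, T]
r5 m[X12→φ0] = [T, T, T]
r5 m[X12→φ5] = [T, T, F]
r5 m[X1→φ3] = [T, T, T]
r5 m[X11→φ0] = [T, F, F]
r5 m[X11→φ1] = [T, T, T]
r5 m[X11→φ6] = [T, F, F]
r5 m[X3→φ1] = [T, T, T]
r5 m[X3→φ2] = [F, T, T]
r5 m[X3→φ3] = [F, T, T]
r5 m[X15→φ5] = [T, T, T]
r5 m[X5→φ4] = [T, T, T]
r5 m[X9→φ2] = [T, F, T]
r5 m[X9→φ4] = [T, F, T]
r5 m[X9→φ6] = [T, T, T]
r6 m[φ0→X12] = [T, T, F]
r6 m[φ0→X11] = [T, T, T]
r6 m[φ1→X11] = [T, F, F]
r6 m[φ1→X3] = [F, T, T]
r6 m[φ2→X3] = [T, T, F]
r6 m[φ2→X9] = [T, T, T]
r6 m[φ3→X1] = [T, F, T]
r6 m[φ3→X3] = [T, T, T]
r6 m[φ4→X5] = [T, T, F]
r6 m[φ4→X9] = [T, T, T]
r6 m[φ5→X12] = [T, T, T]
r6 m[φ5→X15] = [T, T, T]
r6 m[φ6→X11] = [T, T, T]
r6 m[φ6→X9] = [T, F, T]
r6 m[X12→φ0] = [T, T, T]
r6 m[X12→φ5] = [T, T, F]
r6 m[X1→φ3] = [T, T, T]
r6 m[X11→φ0] = [T, F, F]
r6 m[X11→φ1] = [T, T, T]
r6 m[X11→φ6] = [T, F, F]
r6 m[X3→φ1] = [T, T, F]
r6 m[X3→φ2] = [F, T, T]
r6 m[X3→φ3] = [F, T, F]
r6 m[X15→φ5] = [T, T, T]
r6 m[X5→φ4] = [T, T, T]
r6 m[X9→φ2] = [T, F, T]
r6 m[X9→φ4] = [T, F, T]
r6 m[X9→φ6] = [T, T, T]
r7 m[φ0→X12] = [T, T, F]
r7 m[φ0→X11] = [T, T, T]
r7 m[φ1→X11] = [T, F, F]
r7 m[φ1→X3] = [F, T, T]
r7 m[φ2→X3] = [T, T, F]
r7 m[φ2→X9] = [T, T, T]
r7 m[φ3→X1] = [T, F, T]
r7 m[φ3→X3] = [T, T, T]
r7 m[φ4→X5] = [T, T, F]
r7 m[φ4→X9] = [T, T, T]
r7 m[φ5→X12] = [T, T, T]
r7 m[φ5→X15] = [T, T, T]
r7 m[φ6→X11] = [T, T, T]
r7 m[φ6→X9] = [T, F, T]
r7 m[X12→φ0] = [T, T, T]
r7 m[X12→φ5] = [T, T, F]
r7 m[X1→φ3] = [T, T, T]
r7 m[X11→φ0] = [T, F, F]
r7 m[X11→φ1] = [T, T, T]
r7 m[X11→φ6] = [T, F, F]
r7 m[X3→φ1] = [T, T, F]
r7 m[X3→φ2] = [F, T, T]
r7 m[X3→φ3] = [F, T, F]
r7 m[X15→φ5] = [T, T, T]
r7 m[X5→φ4] = [T, T, T]
r7 m[X9→φ2] = [T, F, T]
r7 m[X9→φ4] = [T, F, T]
r7 m[X9→φ6] = [T, T, T]
fixed point reached at round 7
messages reach a fixed point at round 7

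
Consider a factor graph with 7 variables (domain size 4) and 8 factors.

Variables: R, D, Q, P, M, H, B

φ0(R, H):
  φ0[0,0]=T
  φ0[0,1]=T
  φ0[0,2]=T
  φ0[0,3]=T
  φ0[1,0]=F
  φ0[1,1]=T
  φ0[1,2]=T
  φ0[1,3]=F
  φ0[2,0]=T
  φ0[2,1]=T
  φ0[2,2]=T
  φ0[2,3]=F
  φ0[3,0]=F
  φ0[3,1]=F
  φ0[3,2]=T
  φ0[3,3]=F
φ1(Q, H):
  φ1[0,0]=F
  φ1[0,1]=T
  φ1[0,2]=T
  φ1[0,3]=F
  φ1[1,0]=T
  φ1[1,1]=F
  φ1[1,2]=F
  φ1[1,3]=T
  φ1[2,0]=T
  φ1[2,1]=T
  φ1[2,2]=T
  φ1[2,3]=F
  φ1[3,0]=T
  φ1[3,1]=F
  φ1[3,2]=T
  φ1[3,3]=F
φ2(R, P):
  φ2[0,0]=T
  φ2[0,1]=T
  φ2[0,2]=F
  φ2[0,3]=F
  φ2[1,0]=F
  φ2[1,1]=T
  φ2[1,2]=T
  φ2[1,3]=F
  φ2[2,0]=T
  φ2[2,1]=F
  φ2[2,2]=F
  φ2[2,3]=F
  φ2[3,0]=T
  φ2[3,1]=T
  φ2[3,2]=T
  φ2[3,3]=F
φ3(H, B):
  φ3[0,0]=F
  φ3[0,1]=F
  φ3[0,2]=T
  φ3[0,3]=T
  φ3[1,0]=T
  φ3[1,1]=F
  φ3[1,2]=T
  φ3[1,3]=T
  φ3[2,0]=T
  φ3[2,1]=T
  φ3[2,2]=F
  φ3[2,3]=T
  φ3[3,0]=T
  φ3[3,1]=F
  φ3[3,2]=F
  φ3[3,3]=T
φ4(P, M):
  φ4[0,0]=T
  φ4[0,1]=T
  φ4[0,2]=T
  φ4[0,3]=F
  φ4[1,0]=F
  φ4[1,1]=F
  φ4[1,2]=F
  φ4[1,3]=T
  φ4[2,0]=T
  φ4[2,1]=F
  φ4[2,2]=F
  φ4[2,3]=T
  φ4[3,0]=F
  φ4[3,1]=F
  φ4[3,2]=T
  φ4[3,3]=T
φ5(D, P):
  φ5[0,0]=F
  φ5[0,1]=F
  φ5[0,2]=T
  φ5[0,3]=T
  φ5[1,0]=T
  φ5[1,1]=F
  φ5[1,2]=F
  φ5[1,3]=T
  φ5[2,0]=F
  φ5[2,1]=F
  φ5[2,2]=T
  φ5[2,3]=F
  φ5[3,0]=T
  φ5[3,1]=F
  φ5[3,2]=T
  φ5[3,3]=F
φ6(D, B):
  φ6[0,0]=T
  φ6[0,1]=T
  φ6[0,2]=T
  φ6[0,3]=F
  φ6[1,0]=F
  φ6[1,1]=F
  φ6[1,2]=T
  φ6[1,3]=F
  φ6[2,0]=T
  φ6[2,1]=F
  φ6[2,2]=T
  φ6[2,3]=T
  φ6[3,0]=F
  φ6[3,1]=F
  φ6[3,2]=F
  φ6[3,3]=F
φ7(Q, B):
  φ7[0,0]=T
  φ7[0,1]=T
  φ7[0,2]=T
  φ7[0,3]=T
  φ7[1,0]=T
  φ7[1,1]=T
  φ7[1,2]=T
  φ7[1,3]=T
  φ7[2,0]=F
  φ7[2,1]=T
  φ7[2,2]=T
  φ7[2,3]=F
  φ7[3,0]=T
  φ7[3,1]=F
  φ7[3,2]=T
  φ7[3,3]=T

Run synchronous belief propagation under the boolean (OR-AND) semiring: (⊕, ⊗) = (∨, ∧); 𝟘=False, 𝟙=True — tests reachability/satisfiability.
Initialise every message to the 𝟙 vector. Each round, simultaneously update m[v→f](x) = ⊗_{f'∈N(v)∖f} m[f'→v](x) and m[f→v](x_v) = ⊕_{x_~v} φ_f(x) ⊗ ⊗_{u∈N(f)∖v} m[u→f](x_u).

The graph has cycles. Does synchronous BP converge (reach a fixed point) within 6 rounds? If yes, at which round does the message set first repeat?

init: all messages = 𝟙 over 4 values
r1 m[φ0→R] = [T, T, T, T]
r1 m[φ0→H] = [T, T, T, T]
r1 m[φ1→Q] = [T, T, T, T]
r1 m[φ1→H] = [T, T, T, T]
r1 m[φ2→R] = [T, T, T, T]
r1 m[φ2→P] = [T, T, T, F]
r1 m[φ3→H] = [T, T, T, T]
r1 m[φ3→B] = [T, T, T, T]
r1 m[φ4→P] = [T, T, T, T]
r1 m[φ4→M] = [T, T, T, T]
r1 m[φ5→D] = [T, T, T, T]
r1 m[φ5→P] = [T, F, T, T]
r1 m[φ6→D] = [T, T, T, F]
r1 m[φ6→B] = [T, T, T, T]
r1 m[φ7→Q] = [T, T, T, T]
r1 m[φ7→B] = [T, T, T, T]
r1 m[R→φ0] = [T, T, T, T]
r1 m[R→φ2] = [T, T, T, T]
r1 m[D→φ5] = [T, T, T, T]
r1 m[D→φ6] = [T, T, T, T]
r1 m[Q→φ1] = [T, T, T, T]
r1 m[Q→φ7] = [T, T, T, T]
r1 m[P→φ2] = [T, T, T, T]
r1 m[P→φ4] = [T, T, T, T]
r1 m[P→φ5] = [T, T, T, T]
r1 m[M→φ4] = [T, T, T, T]
r1 m[H→φ0] = [T, T, T, T]
r1 m[H→φ1] = [T, T, T, T]
r1 m[H→φ3] = [T, T, T, T]
r1 m[B→φ3] = [T, T, T, T]
r1 m[B→φ6] = [T, T, T, T]
r1 m[B→φ7] = [T, T, T, T]
r2 m[φ0→R] = [T, T, T, T]
r2 m[φ0→H] = [T, T, T, T]
r2 m[φ1→Q] = [T, T, T, T]
r2 m[φ1→H] = [T, T, T, T]
r2 m[φ2→R] = [T, T, T, T]
r2 m[φ2→P] = [T, T, T, F]
r2 m[φ3→H] = [T, T, T, T]
r2 m[φ3→B] = [T, T, T, T]
r2 m[φ4→P] = [T, T, T, T]
r2 m[φ4→M] = [T, T, T, T]
r2 m[φ5→D] = [T, T, T, T]
r2 m[φ5→P] = [T, F, T, T]
r2 m[φ6→D] = [T, T, T, F]
r2 m[φ6→B] = [T, T, T, T]
r2 m[φ7→Q] = [T, T, T, T]
r2 m[φ7→B] = [T, T, T, T]
r2 m[R→φ0] = [T, T, T, T]
r2 m[R→φ2] = [T, T, T, T]
r2 m[D→φ5] = [T, T, T, F]
r2 m[D→φ6] = [T, T, T, T]
r2 m[Q→φ1] = [T, T, T, T]
r2 m[Q→φ7] = [T, T, T, T]
r2 m[P→φ2] = [T, F, T, T]
r2 m[P→φ4] = [T, F, T, F]
r2 m[P→φ5] = [T, T, T, F]
r2 m[M→φ4] = [T, T, T, T]
r2 m[H→φ0] = [T, T, T, T]
r2 m[H→φ1] = [T, T, T, T]
r2 m[H→φ3] = [T, T, T, T]
r2 m[B→φ3] = [T, T, T, T]
r2 m[B→φ6] = [T, T, T, T]
r2 m[B→φ7] = [T, T, T, T]
r3 m[φ0→R] = [T, T, T, T]
r3 m[φ0→H] = [T, T, T, T]
r3 m[φ1→Q] = [T, T, T, T]
r3 m[φ1→H] = [T, T, T, T]
r3 m[φ2→R] = [T, T, T, T]
r3 m[φ2→P] = [T, T, T, F]
r3 m[φ3→H] = [T, T, T, T]
r3 m[φ3→B] = [T, T, T, T]
r3 m[φ4→P] = [T, T, T, T]
r3 m[φ4→M] = [T, T, T, T]
r3 m[φ5→D] = [T, T, T, T]
r3 m[φ5→P] = [T, F, T, T]
r3 m[φ6→D] = [T, T, T, F]
r3 m[φ6→B] = [T, T, T, T]
r3 m[φ7→Q] = [T, T, T, T]
r3 m[φ7→B] = [T, T, T, T]
r3 m[R→φ0] = [T, T, T, T]
r3 m[R→φ2] = [T, T, T, T]
r3 m[D→φ5] = [T, T, T, F]
r3 m[D→φ6] = [T, T, T, T]
r3 m[Q→φ1] = [T, T, T, T]
r3 m[Q→φ7] = [T, T, T, T]
r3 m[P→φ2] = [T, F, T, T]
r3 m[P→φ4] = [T, F, T, F]
r3 m[P→φ5] = [T, T, T, F]
r3 m[M→φ4] = [T, T, T, T]
r3 m[H→φ0] = [T, T, T, T]
r3 m[H→φ1] = [T, T, T, T]
r3 m[H→φ3] = [T, T, T, T]
r3 m[B→φ3] = [T, T, T, T]
r3 m[B→φ6] = [T, T, T, T]
r3 m[B→φ7] = [T, T, T, T]
fixed point reached at round 3
messages reach a fixed point at round 3

CONVERGED at round 3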